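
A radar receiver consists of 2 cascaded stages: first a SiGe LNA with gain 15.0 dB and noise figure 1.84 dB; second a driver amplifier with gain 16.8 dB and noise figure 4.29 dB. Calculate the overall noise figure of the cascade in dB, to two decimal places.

Convert to linear (a loss of L dB is a gain of −L dB): F_i = 10^(NF_i/10), G_i = 10^(G_i,dB/10)
  Stage 1: F_1 = 10^(1.84/10) = 1.528, G_1 = 10^(15.0/10) = 31.62
  Stage 2: F_2 = 10^(4.29/10) = 2.685, G_2 = 10^(16.8/10) = 47.86
Friis cascade:
  F = 1.528 + (2.685 − 1)/31.62 = 1.581
NF = 10 log₁₀(1.581) = 1.99 dB

1.99 dB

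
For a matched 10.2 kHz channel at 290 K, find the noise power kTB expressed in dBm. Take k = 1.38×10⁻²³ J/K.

−133.9 dBm

P_n = kTB = 1.38×10⁻²³ × 290 × 1.02×10⁴ = 4.08×10⁻¹⁷ W
In dBm: 10 log₁₀(4.08×10⁻¹⁷ / 10⁻³) = −133.9 dBm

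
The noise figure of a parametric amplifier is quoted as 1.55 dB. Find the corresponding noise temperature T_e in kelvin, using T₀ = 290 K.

F = 10^(1.55/10) = 1.42889
T_e = (F − 1)·T₀ = (1.42889 − 1) × 290 = 124 K

124 K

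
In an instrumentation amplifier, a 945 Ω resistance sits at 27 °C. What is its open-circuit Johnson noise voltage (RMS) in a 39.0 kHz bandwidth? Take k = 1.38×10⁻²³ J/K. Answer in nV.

781 nV

T = 27 °C + 273.15 = 300.15 K
V_n = √(4kTRB)
4kTRB = 4 × 1.38×10⁻²³ × 300.15 × 9.45×10² × 3.90×10⁴ = 6.11×10⁻¹³ V²
V_n = √(6.11×10⁻¹³) = 7.81×10⁻⁷ V = 781 nV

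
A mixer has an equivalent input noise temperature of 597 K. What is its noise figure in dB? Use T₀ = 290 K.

4.86 dB

F = 1 + T_e/T₀ = 1 + 597/290 = 3.05862
NF = 10 log₁₀(3.05862) = 4.86 dB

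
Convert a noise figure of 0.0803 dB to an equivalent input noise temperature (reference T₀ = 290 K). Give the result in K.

5.41 K

F = 10^(0.0803/10) = 1.01866
T_e = (F − 1)·T₀ = (1.01866 − 1) × 290 = 5.41 K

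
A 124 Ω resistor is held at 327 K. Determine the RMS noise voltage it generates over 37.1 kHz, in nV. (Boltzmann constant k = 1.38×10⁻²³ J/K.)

288 nV

V_n = √(4kTRB)
4kTRB = 4 × 1.38×10⁻²³ × 327 × 1.24×10² × 3.71×10⁴ = 8.30×10⁻¹⁴ V²
V_n = √(8.30×10⁻¹⁴) = 2.88×10⁻⁷ V = 288 nV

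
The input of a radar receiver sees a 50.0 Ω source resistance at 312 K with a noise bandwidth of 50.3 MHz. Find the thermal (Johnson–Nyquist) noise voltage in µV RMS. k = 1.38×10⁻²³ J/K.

6.58 µV

V_n = √(4kTRB)
4kTRB = 4 × 1.38×10⁻²³ × 312 × 5.00×10¹ × 5.03×10⁷ = 4.33×10⁻¹¹ V²
V_n = √(4.33×10⁻¹¹) = 6.58×10⁻⁶ V = 6.58 µV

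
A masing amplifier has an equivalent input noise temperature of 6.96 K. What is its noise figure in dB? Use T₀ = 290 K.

F = 1 + T_e/T₀ = 1 + 6.96/290 = 1.024
NF = 10 log₁₀(1.024) = 0.103 dB

0.103 dB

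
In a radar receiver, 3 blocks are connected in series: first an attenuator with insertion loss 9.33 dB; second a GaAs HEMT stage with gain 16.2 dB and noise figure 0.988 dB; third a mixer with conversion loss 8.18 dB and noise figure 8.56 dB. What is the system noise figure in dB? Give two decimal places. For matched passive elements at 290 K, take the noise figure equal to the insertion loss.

10.80 dB

Convert to linear (a loss of L dB is a gain of −L dB): F_i = 10^(NF_i/10), G_i = 10^(G_i,dB/10)
  Stage 1: F_1 = 10^(9.33/10) = 8.570, G_1 = 10^(−9.33/10) = 0.1167
  Stage 2: F_2 = 10^(0.988/10) = 1.255, G_2 = 10^(16.2/10) = 41.69
  Stage 3: F_3 = 10^(8.56/10) = 7.178, G_3 = 10^(−8.18/10) = 0.1521
Friis cascade:
  F = 8.570 + (1.255 − 1)/0.1167 + (7.178 − 1)/4.864 = 12.03
NF = 10 log₁₀(12.03) = 10.80 dB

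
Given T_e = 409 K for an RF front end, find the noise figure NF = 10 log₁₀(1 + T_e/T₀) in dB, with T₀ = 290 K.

F = 1 + T_e/T₀ = 1 + 409/290 = 2.41034
NF = 10 log₁₀(2.41034) = 3.82 dB

3.82 dB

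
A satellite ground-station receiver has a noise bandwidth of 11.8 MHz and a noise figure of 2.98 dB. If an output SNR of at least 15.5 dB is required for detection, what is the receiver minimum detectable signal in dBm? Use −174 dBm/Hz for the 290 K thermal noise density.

−84.8 dBm

Sensitivity = −174 + 10 log₁₀(B) + NF + SNR_min
= −174 + 70.72 + 2.98 + 15.5
= −84.80 dBm → −84.8 dBm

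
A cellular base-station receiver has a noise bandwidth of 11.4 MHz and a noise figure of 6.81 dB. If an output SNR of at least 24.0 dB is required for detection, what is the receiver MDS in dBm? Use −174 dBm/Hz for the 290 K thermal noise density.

Sensitivity = −174 + 10 log₁₀(B) + NF + SNR_min
= −174 + 70.57 + 6.81 + 24.0
= −72.62 dBm → −72.6 dBm

−72.6 dBm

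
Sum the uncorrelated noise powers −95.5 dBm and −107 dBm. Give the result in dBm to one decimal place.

−95.2 dBm

Convert to linear, add, convert back:
P₁ = 2.82×10⁻¹³ W, P₂ = 2.00×10⁻¹⁴ W
P_tot = 3.02×10⁻¹³ W → 10 log₁₀(P_tot / 10⁻³) = −95.2 dBm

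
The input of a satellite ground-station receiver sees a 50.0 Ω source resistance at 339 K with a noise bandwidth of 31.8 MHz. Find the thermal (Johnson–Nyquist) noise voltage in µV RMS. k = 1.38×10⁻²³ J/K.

V_n = √(4kTRB)
4kTRB = 4 × 1.38×10⁻²³ × 339 × 5.00×10¹ × 3.18×10⁷ = 2.98×10⁻¹¹ V²
V_n = √(2.98×10⁻¹¹) = 5.45×10⁻⁶ V = 5.45 µV

5.45 µV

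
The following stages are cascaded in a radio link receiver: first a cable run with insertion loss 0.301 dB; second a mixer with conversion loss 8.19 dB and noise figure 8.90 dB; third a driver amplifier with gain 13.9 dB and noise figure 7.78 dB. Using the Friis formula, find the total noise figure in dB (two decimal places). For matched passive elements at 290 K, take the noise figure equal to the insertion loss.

Convert to linear (a loss of L dB is a gain of −L dB): F_i = 10^(NF_i/10), G_i = 10^(G_i,dB/10)
  Stage 1: F_1 = 10^(0.301/10) = 1.072, G_1 = 10^(−0.301/10) = 0.9330
  Stage 2: F_2 = 10^(8.90/10) = 7.762, G_2 = 10^(−8.19/10) = 0.1517
  Stage 3: F_3 = 10^(7.78/10) = 5.998, G_3 = 10^(13.9/10) = 24.55
Friis cascade:
  F = 1.072 + (7.762 − 1)/0.9330 + (5.998 − 1)/0.1415 = 43.63
NF = 10 log₁₀(43.63) = 16.40 dB

16.40 dB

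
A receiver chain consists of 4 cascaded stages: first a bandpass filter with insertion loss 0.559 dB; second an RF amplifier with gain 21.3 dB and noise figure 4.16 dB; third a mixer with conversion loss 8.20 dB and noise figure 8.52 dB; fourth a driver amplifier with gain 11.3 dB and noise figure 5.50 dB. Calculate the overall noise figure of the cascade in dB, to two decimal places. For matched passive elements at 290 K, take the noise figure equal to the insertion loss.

4.99 dB

Convert to linear (a loss of L dB is a gain of −L dB): F_i = 10^(NF_i/10), G_i = 10^(G_i,dB/10)
  Stage 1: F_1 = 10^(0.559/10) = 1.137, G_1 = 10^(−0.559/10) = 0.8792
  Stage 2: F_2 = 10^(4.16/10) = 2.606, G_2 = 10^(21.3/10) = 134.9
  Stage 3: F_3 = 10^(8.52/10) = 7.112, G_3 = 10^(−8.20/10) = 0.1514
  Stage 4: F_4 = 10^(5.50/10) = 3.548, G_4 = 10^(11.3/10) = 13.49
Friis cascade:
  F = 1.137 + (2.606 − 1)/0.8792 + (7.112 − 1)/118.6 + (3.548 − 1)/17.95 = 3.158
NF = 10 log₁₀(3.158) = 4.99 dB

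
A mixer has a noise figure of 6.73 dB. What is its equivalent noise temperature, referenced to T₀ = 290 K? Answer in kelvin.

1076 K

F = 10^(6.73/10) = 4.70977
T_e = (F − 1)·T₀ = (4.70977 − 1) × 290 = 1076 K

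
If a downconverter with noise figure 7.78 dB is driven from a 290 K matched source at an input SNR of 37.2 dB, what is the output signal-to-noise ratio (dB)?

29.42 dB

By definition F = SNR_in/SNR_out, so in dB: SNR_out = SNR_in − NF
SNR_out = 37.2 − 7.78 = 29.42 dB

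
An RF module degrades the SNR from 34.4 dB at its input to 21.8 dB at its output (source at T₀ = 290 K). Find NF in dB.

12.6 dB

NF (dB) = SNR_in(dB) − SNR_out(dB) when the source is at T₀
NF = 34.4 − 21.8 = 12.6 dB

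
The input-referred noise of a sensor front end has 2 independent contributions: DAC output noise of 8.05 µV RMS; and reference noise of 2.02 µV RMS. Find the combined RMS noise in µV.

8.30 µV

Uncorrelated sources add in power (mean-square): V_tot = √(ΣV_i²)
V_tot = √[(8.05×10⁻⁶)² + (2.02×10⁻⁶)²] = 8.30×10⁻⁶ V = 8.30 µV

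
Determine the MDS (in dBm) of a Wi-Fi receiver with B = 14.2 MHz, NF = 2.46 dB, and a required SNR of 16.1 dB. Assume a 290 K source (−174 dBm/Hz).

Sensitivity = −174 + 10 log₁₀(B) + NF + SNR_min
= −174 + 71.52 + 2.46 + 16.1
= −83.92 dBm → −83.9 dBm

−83.9 dBm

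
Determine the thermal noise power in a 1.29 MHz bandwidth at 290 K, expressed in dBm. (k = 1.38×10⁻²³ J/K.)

−112.9 dBm

P_n = kTB = 1.38×10⁻²³ × 290 × 1.29×10⁶ = 5.16×10⁻¹⁵ W
In dBm: 10 log₁₀(5.16×10⁻¹⁵ / 10⁻³) = −112.9 dBm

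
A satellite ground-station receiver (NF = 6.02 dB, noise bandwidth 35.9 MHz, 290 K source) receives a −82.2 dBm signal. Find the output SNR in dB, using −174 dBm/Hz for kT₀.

Noise floor: N = −174 + 10 log₁₀(B) + NF
10 log₁₀(3.59×10⁷) = 75.55 dB
N = −174 + 75.55 + 6.02 = −92.43 dBm
SNR = P_sig − N = −82.2 − (−92.43) = 10.23 dB → 10.2 dB

10.2 dB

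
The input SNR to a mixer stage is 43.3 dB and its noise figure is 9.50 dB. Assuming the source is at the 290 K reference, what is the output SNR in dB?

33.80 dB

By definition F = SNR_in/SNR_out, so in dB: SNR_out = SNR_in − NF
SNR_out = 43.3 − 9.50 = 33.80 dB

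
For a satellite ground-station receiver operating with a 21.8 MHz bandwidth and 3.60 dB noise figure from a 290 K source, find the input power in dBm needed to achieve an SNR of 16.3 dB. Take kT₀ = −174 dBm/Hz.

Sensitivity = −174 + 10 log₁₀(B) + NF + SNR_min
= −174 + 73.38 + 3.60 + 16.3
= −80.72 dBm → −80.7 dBm

−80.7 dBm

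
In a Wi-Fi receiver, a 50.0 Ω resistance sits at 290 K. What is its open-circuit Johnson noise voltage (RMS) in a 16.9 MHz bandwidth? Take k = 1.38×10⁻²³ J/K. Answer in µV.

V_n = √(4kTRB)
4kTRB = 4 × 1.38×10⁻²³ × 290 × 5.00×10¹ × 1.69×10⁷ = 1.35×10⁻¹¹ V²
V_n = √(1.35×10⁻¹¹) = 3.68×10⁻⁶ V = 3.68 µV

3.68 µV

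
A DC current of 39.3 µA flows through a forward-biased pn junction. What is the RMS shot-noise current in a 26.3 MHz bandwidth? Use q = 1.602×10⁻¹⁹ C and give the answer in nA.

18.2 nA

I_n = √(2qI·B)
2qI·B = 2 × 1.602×10⁻¹⁹ × 3.93×10⁻⁵ × 2.63×10⁷ = 3.31×10⁻¹⁶ A²
I_n = √(3.31×10⁻¹⁶) = 1.82×10⁻⁸ A = 18.2 nA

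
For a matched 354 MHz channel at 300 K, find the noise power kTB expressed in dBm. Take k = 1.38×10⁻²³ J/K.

−88.3 dBm

P_n = kTB = 1.38×10⁻²³ × 300 × 3.54×10⁸ = 1.47×10⁻¹² W
In dBm: 10 log₁₀(1.47×10⁻¹² / 10⁻³) = −88.3 dBm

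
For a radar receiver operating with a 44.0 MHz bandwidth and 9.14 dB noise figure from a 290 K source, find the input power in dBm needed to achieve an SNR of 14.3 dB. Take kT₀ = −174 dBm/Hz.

−74.1 dBm

Sensitivity = −174 + 10 log₁₀(B) + NF + SNR_min
= −174 + 76.43 + 9.14 + 14.3
= −74.13 dBm → −74.1 dBm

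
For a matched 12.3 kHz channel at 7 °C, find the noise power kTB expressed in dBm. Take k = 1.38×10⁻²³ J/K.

T = 7 °C + 273.15 = 280.15 K
P_n = kTB = 1.38×10⁻²³ × 280.15 × 1.23×10⁴ = 4.76×10⁻¹⁷ W
In dBm: 10 log₁₀(4.76×10⁻¹⁷ / 10⁻³) = −133.2 dBm

−133.2 dBm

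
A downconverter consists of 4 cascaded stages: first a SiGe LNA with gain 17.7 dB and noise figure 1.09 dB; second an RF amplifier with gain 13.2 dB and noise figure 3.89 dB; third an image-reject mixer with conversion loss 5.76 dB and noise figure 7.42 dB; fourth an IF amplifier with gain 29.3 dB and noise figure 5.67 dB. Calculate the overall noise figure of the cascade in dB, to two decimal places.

Convert to linear (a loss of L dB is a gain of −L dB): F_i = 10^(NF_i/10), G_i = 10^(G_i,dB/10)
  Stage 1: F_1 = 10^(1.09/10) = 1.285, G_1 = 10^(17.7/10) = 58.88
  Stage 2: F_2 = 10^(3.89/10) = 2.449, G_2 = 10^(13.2/10) = 20.89
  Stage 3: F_3 = 10^(7.42/10) = 5.521, G_3 = 10^(−5.76/10) = 0.2655
  Stage 4: F_4 = 10^(5.67/10) = 3.690, G_4 = 10^(29.3/10) = 851.1
Friis cascade:
  F = 1.285 + (2.449 − 1)/58.88 + (5.521 − 1)/1230 + (3.690 − 1)/326.6 = 1.322
NF = 10 log₁₀(1.322) = 1.21 dB

1.21 dB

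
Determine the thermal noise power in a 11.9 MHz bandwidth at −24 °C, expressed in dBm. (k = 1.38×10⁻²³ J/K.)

T = −24 °C + 273.15 = 249.15 K
P_n = kTB = 1.38×10⁻²³ × 249.15 × 1.19×10⁷ = 4.09×10⁻¹⁴ W
In dBm: 10 log₁₀(4.09×10⁻¹⁴ / 10⁻³) = −103.9 dBm

−103.9 dBm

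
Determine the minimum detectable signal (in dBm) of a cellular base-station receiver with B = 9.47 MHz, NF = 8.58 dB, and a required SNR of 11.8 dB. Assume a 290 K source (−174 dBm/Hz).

−83.9 dBm

Sensitivity = −174 + 10 log₁₀(B) + NF + SNR_min
= −174 + 69.76 + 8.58 + 11.8
= −83.86 dBm → −83.9 dBm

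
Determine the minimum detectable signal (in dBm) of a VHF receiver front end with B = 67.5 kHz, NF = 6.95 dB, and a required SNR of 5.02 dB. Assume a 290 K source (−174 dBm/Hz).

Sensitivity = −174 + 10 log₁₀(B) + NF + SNR_min
= −174 + 48.29 + 6.95 + 5.02
= −113.74 dBm → −113.7 dBm

−113.7 dBm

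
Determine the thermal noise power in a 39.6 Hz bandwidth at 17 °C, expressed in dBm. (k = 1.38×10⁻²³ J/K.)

T = 17 °C + 273.15 = 290.15 K
P_n = kTB = 1.38×10⁻²³ × 290.15 × 3.96×10¹ = 1.59×10⁻¹⁹ W
In dBm: 10 log₁₀(1.59×10⁻¹⁹ / 10⁻³) = −158.0 dBm

−158.0 dBm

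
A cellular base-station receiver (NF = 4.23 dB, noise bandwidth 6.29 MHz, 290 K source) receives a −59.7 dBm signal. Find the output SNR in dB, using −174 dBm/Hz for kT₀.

Noise floor: N = −174 + 10 log₁₀(B) + NF
10 log₁₀(6.29×10⁶) = 67.99 dB
N = −174 + 67.99 + 4.23 = −101.78 dBm
SNR = P_sig − N = −59.7 − (−101.78) = 42.08 dB → 42.1 dB

42.1 dB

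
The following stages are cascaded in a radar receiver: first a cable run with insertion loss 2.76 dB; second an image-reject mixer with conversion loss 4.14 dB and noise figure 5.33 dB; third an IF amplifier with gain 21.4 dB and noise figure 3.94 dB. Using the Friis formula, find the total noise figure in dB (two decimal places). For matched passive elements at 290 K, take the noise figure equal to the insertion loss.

11.36 dB

Convert to linear (a loss of L dB is a gain of −L dB): F_i = 10^(NF_i/10), G_i = 10^(G_i,dB/10)
  Stage 1: F_1 = 10^(2.76/10) = 1.888, G_1 = 10^(−2.76/10) = 0.5297
  Stage 2: F_2 = 10^(5.33/10) = 3.412, G_2 = 10^(−4.14/10) = 0.3855
  Stage 3: F_3 = 10^(3.94/10) = 2.477, G_3 = 10^(21.4/10) = 138.0
Friis cascade:
  F = 1.888 + (3.412 − 1)/0.5297 + (2.477 − 1)/0.2042 = 13.68
NF = 10 log₁₀(13.68) = 11.36 dB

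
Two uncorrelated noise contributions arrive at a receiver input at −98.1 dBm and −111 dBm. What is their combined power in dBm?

Convert to linear, add, convert back:
P₁ = 1.55×10⁻¹³ W, P₂ = 7.94×10⁻¹⁵ W
P_tot = 1.63×10⁻¹³ W → 10 log₁₀(P_tot / 10⁻³) = −97.9 dBm

−97.9 dBm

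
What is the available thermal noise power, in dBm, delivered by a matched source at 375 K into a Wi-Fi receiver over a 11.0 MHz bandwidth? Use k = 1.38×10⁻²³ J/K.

−102.4 dBm

P_n = kTB = 1.38×10⁻²³ × 375 × 1.10×10⁷ = 5.69×10⁻¹⁴ W
In dBm: 10 log₁₀(5.69×10⁻¹⁴ / 10⁻³) = −102.4 dBm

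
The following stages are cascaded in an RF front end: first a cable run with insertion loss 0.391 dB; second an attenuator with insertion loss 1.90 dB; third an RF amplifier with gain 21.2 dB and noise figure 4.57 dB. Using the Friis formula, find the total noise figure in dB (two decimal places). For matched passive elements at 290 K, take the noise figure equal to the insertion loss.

Convert to linear (a loss of L dB is a gain of −L dB): F_i = 10^(NF_i/10), G_i = 10^(G_i,dB/10)
  Stage 1: F_1 = 10^(0.391/10) = 1.094, G_1 = 10^(−0.391/10) = 0.9139
  Stage 2: F_2 = 10^(1.90/10) = 1.549, G_2 = 10^(−1.90/10) = 0.6457
  Stage 3: F_3 = 10^(4.57/10) = 2.864, G_3 = 10^(21.2/10) = 131.8
Friis cascade:
  F = 1.094 + (1.549 − 1)/0.9139 + (2.864 − 1)/0.5901 = 4.854
NF = 10 log₁₀(4.854) = 6.86 dB

6.86 dB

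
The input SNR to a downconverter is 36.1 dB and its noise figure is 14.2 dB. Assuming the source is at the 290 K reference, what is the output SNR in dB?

21.9 dB

By definition F = SNR_in/SNR_out, so in dB: SNR_out = SNR_in − NF
SNR_out = 36.1 − 14.2 = 21.9 dB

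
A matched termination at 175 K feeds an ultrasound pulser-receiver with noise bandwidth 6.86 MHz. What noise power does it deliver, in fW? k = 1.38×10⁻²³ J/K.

16.6 fW

P_n = kTB = 1.38×10⁻²³ × 175 × 6.86×10⁶ = 1.66×10⁻¹⁴ W = 16.6 fW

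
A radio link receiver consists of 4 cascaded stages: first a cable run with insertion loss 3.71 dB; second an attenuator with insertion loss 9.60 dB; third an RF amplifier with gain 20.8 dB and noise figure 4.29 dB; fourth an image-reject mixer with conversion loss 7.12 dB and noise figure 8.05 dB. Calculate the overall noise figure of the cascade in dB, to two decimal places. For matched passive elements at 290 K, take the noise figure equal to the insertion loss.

Convert to linear (a loss of L dB is a gain of −L dB): F_i = 10^(NF_i/10), G_i = 10^(G_i,dB/10)
  Stage 1: F_1 = 10^(3.71/10) = 2.350, G_1 = 10^(−3.71/10) = 0.4256
  Stage 2: F_2 = 10^(9.60/10) = 9.120, G_2 = 10^(−9.60/10) = 0.1096
  Stage 3: F_3 = 10^(4.29/10) = 2.685, G_3 = 10^(20.8/10) = 120.2
  Stage 4: F_4 = 10^(8.05/10) = 6.383, G_4 = 10^(−7.12/10) = 0.1941
Friis cascade:
  F = 2.350 + (9.120 − 1)/0.4256 + (2.685 − 1)/0.04667 + (6.383 − 1)/5.610 = 58.50
NF = 10 log₁₀(58.50) = 17.67 dB

17.67 dB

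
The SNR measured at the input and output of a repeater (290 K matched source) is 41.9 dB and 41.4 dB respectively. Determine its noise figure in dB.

NF (dB) = SNR_in(dB) − SNR_out(dB) when the source is at T₀
NF = 41.9 − 41.4 = 0.5 dB

0.5 dB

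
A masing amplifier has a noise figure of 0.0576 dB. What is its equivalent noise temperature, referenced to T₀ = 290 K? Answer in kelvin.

F = 10^(0.0576/10) = 1.01335
T_e = (F − 1)·T₀ = (1.01335 − 1) × 290 = 3.87 K

3.87 K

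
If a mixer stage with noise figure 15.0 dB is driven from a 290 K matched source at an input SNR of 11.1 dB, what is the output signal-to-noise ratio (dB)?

By definition F = SNR_in/SNR_out, so in dB: SNR_out = SNR_in − NF
SNR_out = 11.1 − 15.0 = −3.9 dB

−3.9 dB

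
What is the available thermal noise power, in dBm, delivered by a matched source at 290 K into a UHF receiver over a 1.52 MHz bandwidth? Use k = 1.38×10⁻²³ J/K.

P_n = kTB = 1.38×10⁻²³ × 290 × 1.52×10⁶ = 6.08×10⁻¹⁵ W
In dBm: 10 log₁₀(6.08×10⁻¹⁵ / 10⁻³) = −112.2 dBm

−112.2 dBm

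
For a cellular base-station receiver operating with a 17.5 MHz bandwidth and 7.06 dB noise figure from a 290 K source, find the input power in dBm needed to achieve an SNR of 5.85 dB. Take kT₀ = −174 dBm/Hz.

Sensitivity = −174 + 10 log₁₀(B) + NF + SNR_min
= −174 + 72.43 + 7.06 + 5.85
= −88.66 dBm → −88.7 dBm

−88.7 dBm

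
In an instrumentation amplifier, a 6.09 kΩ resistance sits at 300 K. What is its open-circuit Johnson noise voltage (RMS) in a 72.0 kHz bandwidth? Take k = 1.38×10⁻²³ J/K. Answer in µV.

2.69 µV

V_n = √(4kTRB)
4kTRB = 4 × 1.38×10⁻²³ × 300 × 6.09×10³ × 7.20×10⁴ = 7.26×10⁻¹² V²
V_n = √(7.26×10⁻¹²) = 2.69×10⁻⁶ V = 2.69 µV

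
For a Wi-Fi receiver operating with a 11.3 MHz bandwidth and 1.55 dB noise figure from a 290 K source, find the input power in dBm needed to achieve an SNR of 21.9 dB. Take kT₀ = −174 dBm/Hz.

Sensitivity = −174 + 10 log₁₀(B) + NF + SNR_min
= −174 + 70.53 + 1.55 + 21.9
= −80.02 dBm → −80.0 dBm

−80.0 dBm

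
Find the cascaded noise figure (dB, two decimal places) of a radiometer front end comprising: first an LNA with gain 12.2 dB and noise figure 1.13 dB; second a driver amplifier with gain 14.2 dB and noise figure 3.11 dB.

Convert to linear (a loss of L dB is a gain of −L dB): F_i = 10^(NF_i/10), G_i = 10^(G_i,dB/10)
  Stage 1: F_1 = 10^(1.13/10) = 1.297, G_1 = 10^(12.2/10) = 16.60
  Stage 2: F_2 = 10^(3.11/10) = 2.046, G_2 = 10^(14.2/10) = 26.30
Friis cascade:
  F = 1.297 + (2.046 − 1)/16.60 = 1.360
NF = 10 log₁₀(1.360) = 1.34 dB

1.34 dB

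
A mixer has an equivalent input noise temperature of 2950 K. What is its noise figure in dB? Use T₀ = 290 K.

F = 1 + T_e/T₀ = 1 + 2950/290 = 11.1724
NF = 10 log₁₀(11.1724) = 10.48 dB

10.48 dB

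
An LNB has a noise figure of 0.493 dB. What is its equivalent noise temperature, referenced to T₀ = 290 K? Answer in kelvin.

F = 10^(0.493/10) = 1.12021
T_e = (F − 1)·T₀ = (1.12021 − 1) × 290 = 34.9 K

34.9 K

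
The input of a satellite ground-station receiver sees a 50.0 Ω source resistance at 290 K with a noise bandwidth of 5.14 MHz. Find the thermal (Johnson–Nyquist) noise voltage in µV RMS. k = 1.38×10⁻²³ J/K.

V_n = √(4kTRB)
4kTRB = 4 × 1.38×10⁻²³ × 290 × 5.00×10¹ × 5.14×10⁶ = 4.11×10⁻¹² V²
V_n = √(4.11×10⁻¹²) = 2.03×10⁻⁶ V = 2.03 µV

2.03 µV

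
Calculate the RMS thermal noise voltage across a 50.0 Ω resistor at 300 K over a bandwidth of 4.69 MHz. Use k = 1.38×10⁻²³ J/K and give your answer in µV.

1.97 µV

V_n = √(4kTRB)
4kTRB = 4 × 1.38×10⁻²³ × 300 × 5.00×10¹ × 4.69×10⁶ = 3.88×10⁻¹² V²
V_n = √(3.88×10⁻¹²) = 1.97×10⁻⁶ V = 1.97 µV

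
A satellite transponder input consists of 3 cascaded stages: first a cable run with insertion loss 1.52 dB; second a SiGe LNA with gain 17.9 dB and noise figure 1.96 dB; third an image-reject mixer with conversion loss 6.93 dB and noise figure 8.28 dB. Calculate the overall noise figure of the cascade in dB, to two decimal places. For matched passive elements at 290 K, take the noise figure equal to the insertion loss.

Convert to linear (a loss of L dB is a gain of −L dB): F_i = 10^(NF_i/10), G_i = 10^(G_i,dB/10)
  Stage 1: F_1 = 10^(1.52/10) = 1.419, G_1 = 10^(−1.52/10) = 0.7047
  Stage 2: F_2 = 10^(1.96/10) = 1.570, G_2 = 10^(17.9/10) = 61.66
  Stage 3: F_3 = 10^(8.28/10) = 6.730, G_3 = 10^(−6.93/10) = 0.2028
Friis cascade:
  F = 1.419 + (1.570 − 1)/0.7047 + (6.730 − 1)/43.45 = 2.360
NF = 10 log₁₀(2.360) = 3.73 dB

3.73 dB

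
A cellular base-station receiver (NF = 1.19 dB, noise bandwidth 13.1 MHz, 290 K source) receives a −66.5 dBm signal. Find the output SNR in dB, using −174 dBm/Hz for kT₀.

35.1 dB

Noise floor: N = −174 + 10 log₁₀(B) + NF
10 log₁₀(1.31×10⁷) = 71.17 dB
N = −174 + 71.17 + 1.19 = −101.64 dBm
SNR = P_sig − N = −66.5 − (−101.64) = 35.14 dB → 35.1 dB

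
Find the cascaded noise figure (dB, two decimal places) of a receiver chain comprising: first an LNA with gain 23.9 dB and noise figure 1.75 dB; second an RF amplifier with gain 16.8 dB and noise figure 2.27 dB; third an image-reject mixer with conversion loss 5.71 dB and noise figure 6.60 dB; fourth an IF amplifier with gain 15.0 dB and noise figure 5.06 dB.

1.76 dB

Convert to linear (a loss of L dB is a gain of −L dB): F_i = 10^(NF_i/10), G_i = 10^(G_i,dB/10)
  Stage 1: F_1 = 10^(1.75/10) = 1.496, G_1 = 10^(23.9/10) = 245.5
  Stage 2: F_2 = 10^(2.27/10) = 1.687, G_2 = 10^(16.8/10) = 47.86
  Stage 3: F_3 = 10^(6.60/10) = 4.571, G_3 = 10^(−5.71/10) = 0.2685
  Stage 4: F_4 = 10^(5.06/10) = 3.206, G_4 = 10^(15.0/10) = 31.62
Friis cascade:
  F = 1.496 + (1.687 − 1)/245.5 + (4.571 − 1)/1.175×10⁴ + (3.206 − 1)/3155 = 1.500
NF = 10 log₁₀(1.500) = 1.76 dB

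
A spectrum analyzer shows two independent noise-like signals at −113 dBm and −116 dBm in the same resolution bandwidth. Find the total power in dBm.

Convert to linear, add, convert back:
P₁ = 5.01×10⁻¹⁵ W, P₂ = 2.51×10⁻¹⁵ W
P_tot = 7.52×10⁻¹⁵ W → 10 log₁₀(P_tot / 10⁻³) = −111.2 dBm

−111.2 dBm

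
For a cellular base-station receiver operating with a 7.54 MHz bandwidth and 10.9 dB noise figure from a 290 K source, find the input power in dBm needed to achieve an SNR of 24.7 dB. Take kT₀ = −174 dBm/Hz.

−69.6 dBm

Sensitivity = −174 + 10 log₁₀(B) + NF + SNR_min
= −174 + 68.77 + 10.9 + 24.7
= −69.63 dBm → −69.6 dBm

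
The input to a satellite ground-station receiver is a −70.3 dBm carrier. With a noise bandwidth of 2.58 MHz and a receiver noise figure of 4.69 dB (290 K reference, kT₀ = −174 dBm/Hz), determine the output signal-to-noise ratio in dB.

Noise floor: N = −174 + 10 log₁₀(B) + NF
10 log₁₀(2.58×10⁶) = 64.12 dB
N = −174 + 64.12 + 4.69 = −105.19 dBm
SNR = P_sig − N = −70.3 − (−105.19) = 34.89 dB → 34.9 dB

34.9 dB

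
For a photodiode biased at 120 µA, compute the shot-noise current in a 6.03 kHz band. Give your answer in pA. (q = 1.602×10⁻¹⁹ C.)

I_n = √(2qI·B)
2qI·B = 2 × 1.602×10⁻¹⁹ × 1.20×10⁻⁴ × 6.03×10³ = 2.32×10⁻¹⁹ A²
I_n = √(2.32×10⁻¹⁹) = 4.81×10⁻¹⁰ A = 481 pA

481 pA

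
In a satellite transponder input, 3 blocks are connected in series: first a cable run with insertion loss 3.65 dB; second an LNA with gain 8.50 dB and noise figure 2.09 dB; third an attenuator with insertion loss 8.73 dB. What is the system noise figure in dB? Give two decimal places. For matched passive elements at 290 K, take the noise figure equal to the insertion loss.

Convert to linear (a loss of L dB is a gain of −L dB): F_i = 10^(NF_i/10), G_i = 10^(G_i,dB/10)
  Stage 1: F_1 = 10^(3.65/10) = 2.317, G_1 = 10^(−3.65/10) = 0.4315
  Stage 2: F_2 = 10^(2.09/10) = 1.618, G_2 = 10^(8.50/10) = 7.079
  Stage 3: F_3 = 10^(8.73/10) = 7.464, G_3 = 10^(−8.73/10) = 0.1340
Friis cascade:
  F = 2.317 + (1.618 − 1)/0.4315 + (7.464 − 1)/3.055 = 5.866
NF = 10 log₁₀(5.866) = 7.68 dB

7.68 dB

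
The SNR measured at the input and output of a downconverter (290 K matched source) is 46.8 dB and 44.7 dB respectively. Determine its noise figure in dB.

2.1 dB

NF (dB) = SNR_in(dB) − SNR_out(dB) when the source is at T₀
NF = 46.8 − 44.7 = 2.1 dB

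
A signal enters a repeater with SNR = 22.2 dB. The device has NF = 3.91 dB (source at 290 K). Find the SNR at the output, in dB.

By definition F = SNR_in/SNR_out, so in dB: SNR_out = SNR_in − NF
SNR_out = 22.2 − 3.91 = 18.29 dB

18.29 dB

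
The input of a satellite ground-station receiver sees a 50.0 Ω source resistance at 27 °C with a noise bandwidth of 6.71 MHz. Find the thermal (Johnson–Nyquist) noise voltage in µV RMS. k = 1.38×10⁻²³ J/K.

2.36 µV

T = 27 °C + 273.15 = 300.15 K
V_n = √(4kTRB)
4kTRB = 4 × 1.38×10⁻²³ × 300.15 × 5.00×10¹ × 6.71×10⁶ = 5.56×10⁻¹² V²
V_n = √(5.56×10⁻¹²) = 2.36×10⁻⁶ V = 2.36 µV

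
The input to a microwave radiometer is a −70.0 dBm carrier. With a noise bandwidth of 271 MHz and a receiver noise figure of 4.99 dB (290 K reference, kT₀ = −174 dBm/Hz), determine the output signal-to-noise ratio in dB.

14.7 dB

Noise floor: N = −174 + 10 log₁₀(B) + NF
10 log₁₀(2.71×10⁸) = 84.33 dB
N = −174 + 84.33 + 4.99 = −84.68 dBm
SNR = P_sig − N = −70.0 − (−84.68) = 14.68 dB → 14.7 dB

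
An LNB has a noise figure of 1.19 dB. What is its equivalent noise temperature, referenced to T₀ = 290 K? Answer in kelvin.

91.4 K

F = 10^(1.19/10) = 1.31522
T_e = (F − 1)·T₀ = (1.31522 − 1) × 290 = 91.4 K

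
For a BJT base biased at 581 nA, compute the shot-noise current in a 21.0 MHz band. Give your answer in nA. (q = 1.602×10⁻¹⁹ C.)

I_n = √(2qI·B)
2qI·B = 2 × 1.602×10⁻¹⁹ × 5.81×10⁻⁷ × 2.10×10⁷ = 3.91×10⁻¹⁸ A²
I_n = √(3.91×10⁻¹⁸) = 1.98×10⁻⁹ A = 1.98 nA

1.98 nA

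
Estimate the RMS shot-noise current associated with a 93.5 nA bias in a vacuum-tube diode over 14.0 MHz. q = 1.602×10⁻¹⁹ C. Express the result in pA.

648 pA

I_n = √(2qI·B)
2qI·B = 2 × 1.602×10⁻¹⁹ × 9.35×10⁻⁸ × 1.40×10⁷ = 4.19×10⁻¹⁹ A²
I_n = √(4.19×10⁻¹⁹) = 6.48×10⁻¹⁰ A = 648 pA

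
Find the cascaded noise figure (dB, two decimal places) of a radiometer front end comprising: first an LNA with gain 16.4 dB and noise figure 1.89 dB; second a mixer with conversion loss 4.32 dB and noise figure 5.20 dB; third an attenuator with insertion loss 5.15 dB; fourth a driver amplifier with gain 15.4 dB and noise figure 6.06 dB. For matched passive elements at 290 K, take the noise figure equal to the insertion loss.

Convert to linear (a loss of L dB is a gain of −L dB): F_i = 10^(NF_i/10), G_i = 10^(G_i,dB/10)
  Stage 1: F_1 = 10^(1.89/10) = 1.545, G_1 = 10^(16.4/10) = 43.65
  Stage 2: F_2 = 10^(5.20/10) = 3.311, G_2 = 10^(−4.32/10) = 0.3698
  Stage 3: F_3 = 10^(5.15/10) = 3.273, G_3 = 10^(−5.15/10) = 0.3055
  Stage 4: F_4 = 10^(6.06/10) = 4.036, G_4 = 10^(15.4/10) = 34.67
Friis cascade:
  F = 1.545 + (3.311 − 1)/43.65 + (3.273 − 1)/16.14 + (4.036 − 1)/4.932 = 2.355
NF = 10 log₁₀(2.355) = 3.72 dB

3.72 dB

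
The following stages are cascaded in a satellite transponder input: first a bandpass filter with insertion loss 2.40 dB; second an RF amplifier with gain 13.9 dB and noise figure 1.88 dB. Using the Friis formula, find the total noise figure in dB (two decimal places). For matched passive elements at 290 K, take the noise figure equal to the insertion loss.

Convert to linear (a loss of L dB is a gain of −L dB): F_i = 10^(NF_i/10), G_i = 10^(G_i,dB/10)
  Stage 1: F_1 = 10^(2.40/10) = 1.738, G_1 = 10^(−2.40/10) = 0.5754
  Stage 2: F_2 = 10^(1.88/10) = 1.542, G_2 = 10^(13.9/10) = 24.55
Friis cascade:
  F = 1.738 + (1.542 − 1)/0.5754 = 2.679
NF = 10 log₁₀(2.679) = 4.28 dB

4.28 dB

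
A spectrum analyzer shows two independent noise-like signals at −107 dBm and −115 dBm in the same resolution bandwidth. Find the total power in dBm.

−106.4 dBm

Convert to linear, add, convert back:
P₁ = 2.00×10⁻¹⁴ W, P₂ = 3.16×10⁻¹⁵ W
P_tot = 2.31×10⁻¹⁴ W → 10 log₁₀(P_tot / 10⁻³) = −106.4 dBm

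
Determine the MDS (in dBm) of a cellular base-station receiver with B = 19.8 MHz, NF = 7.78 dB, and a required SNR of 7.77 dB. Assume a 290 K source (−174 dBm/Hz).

Sensitivity = −174 + 10 log₁₀(B) + NF + SNR_min
= −174 + 72.97 + 7.78 + 7.77
= −85.48 dBm → −85.5 dBm

−85.5 dBm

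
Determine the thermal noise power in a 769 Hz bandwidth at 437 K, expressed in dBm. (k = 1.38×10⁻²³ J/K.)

−143.3 dBm

P_n = kTB = 1.38×10⁻²³ × 437 × 7.69×10² = 4.64×10⁻¹⁸ W
In dBm: 10 log₁₀(4.64×10⁻¹⁸ / 10⁻³) = −143.3 dBm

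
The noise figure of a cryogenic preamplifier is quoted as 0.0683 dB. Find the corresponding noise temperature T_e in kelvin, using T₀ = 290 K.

4.60 K

F = 10^(0.0683/10) = 1.01585
T_e = (F − 1)·T₀ = (1.01585 − 1) × 290 = 4.60 K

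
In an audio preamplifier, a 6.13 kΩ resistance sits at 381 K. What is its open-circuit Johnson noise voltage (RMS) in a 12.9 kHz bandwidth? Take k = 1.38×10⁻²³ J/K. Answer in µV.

V_n = √(4kTRB)
4kTRB = 4 × 1.38×10⁻²³ × 381 × 6.13×10³ × 1.29×10⁴ = 1.66×10⁻¹² V²
V_n = √(1.66×10⁻¹²) = 1.29×10⁻⁶ V = 1.29 µV

1.29 µV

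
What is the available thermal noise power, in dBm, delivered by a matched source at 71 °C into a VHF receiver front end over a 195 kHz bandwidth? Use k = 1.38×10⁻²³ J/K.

−120.3 dBm

T = 71 °C + 273.15 = 344.15 K
P_n = kTB = 1.38×10⁻²³ × 344.15 × 1.95×10⁵ = 9.26×10⁻¹⁶ W
In dBm: 10 log₁₀(9.26×10⁻¹⁶ / 10⁻³) = −120.3 dBm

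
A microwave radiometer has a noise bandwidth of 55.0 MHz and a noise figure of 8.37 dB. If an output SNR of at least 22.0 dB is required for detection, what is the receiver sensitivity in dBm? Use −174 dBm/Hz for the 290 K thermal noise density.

−66.2 dBm

Sensitivity = −174 + 10 log₁₀(B) + NF + SNR_min
= −174 + 77.4 + 8.37 + 22.0
= −66.23 dBm → −66.2 dBm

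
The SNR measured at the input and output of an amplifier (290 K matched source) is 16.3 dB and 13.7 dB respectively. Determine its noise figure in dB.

NF (dB) = SNR_in(dB) − SNR_out(dB) when the source is at T₀
NF = 16.3 − 13.7 = 2.6 dB

2.6 dB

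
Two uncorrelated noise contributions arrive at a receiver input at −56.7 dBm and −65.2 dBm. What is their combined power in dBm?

−56.1 dBm

Convert to linear, add, convert back:
P₁ = 2.14×10⁻⁹ W, P₂ = 3.02×10⁻¹⁰ W
P_tot = 2.44×10⁻⁹ W → 10 log₁₀(P_tot / 10⁻³) = −56.1 dBm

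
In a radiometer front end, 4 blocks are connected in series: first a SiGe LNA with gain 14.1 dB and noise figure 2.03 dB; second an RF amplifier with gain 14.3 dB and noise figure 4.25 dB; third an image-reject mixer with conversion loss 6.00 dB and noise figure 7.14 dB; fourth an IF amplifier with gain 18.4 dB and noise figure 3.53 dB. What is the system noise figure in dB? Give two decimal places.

Convert to linear (a loss of L dB is a gain of −L dB): F_i = 10^(NF_i/10), G_i = 10^(G_i,dB/10)
  Stage 1: F_1 = 10^(2.03/10) = 1.596, G_1 = 10^(14.1/10) = 25.70
  Stage 2: F_2 = 10^(4.25/10) = 2.661, G_2 = 10^(14.3/10) = 26.92
  Stage 3: F_3 = 10^(7.14/10) = 5.176, G_3 = 10^(−6.00/10) = 0.2512
  Stage 4: F_4 = 10^(3.53/10) = 2.254, G_4 = 10^(18.4/10) = 69.18
Friis cascade:
  F = 1.596 + (2.661 − 1)/25.70 + (5.176 − 1)/691.8 + (2.254 − 1)/173.8 = 1.674
NF = 10 log₁₀(1.674) = 2.24 dB

2.24 dB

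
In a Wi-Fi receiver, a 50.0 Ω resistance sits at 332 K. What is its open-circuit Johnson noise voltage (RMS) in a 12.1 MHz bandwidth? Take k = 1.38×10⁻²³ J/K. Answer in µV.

3.33 µV

V_n = √(4kTRB)
4kTRB = 4 × 1.38×10⁻²³ × 332 × 5.00×10¹ × 1.21×10⁷ = 1.11×10⁻¹¹ V²
V_n = √(1.11×10⁻¹¹) = 3.33×10⁻⁶ V = 3.33 µV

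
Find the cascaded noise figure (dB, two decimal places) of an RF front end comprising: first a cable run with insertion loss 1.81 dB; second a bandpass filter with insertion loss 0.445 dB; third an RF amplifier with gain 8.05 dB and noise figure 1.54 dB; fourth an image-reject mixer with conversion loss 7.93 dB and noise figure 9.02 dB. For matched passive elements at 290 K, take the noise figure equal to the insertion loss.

6.27 dB

Convert to linear (a loss of L dB is a gain of −L dB): F_i = 10^(NF_i/10), G_i = 10^(G_i,dB/10)
  Stage 1: F_1 = 10^(1.81/10) = 1.517, G_1 = 10^(−1.81/10) = 0.6592
  Stage 2: F_2 = 10^(0.445/10) = 1.108, G_2 = 10^(−0.445/10) = 0.9026
  Stage 3: F_3 = 10^(1.54/10) = 1.426, G_3 = 10^(8.05/10) = 6.383
  Stage 4: F_4 = 10^(9.02/10) = 7.980, G_4 = 10^(−7.93/10) = 0.1611
Friis cascade:
  F = 1.517 + (1.108 − 1)/0.6592 + (1.426 − 1)/0.5950 + (7.980 − 1)/3.798 = 4.234
NF = 10 log₁₀(4.234) = 6.27 dB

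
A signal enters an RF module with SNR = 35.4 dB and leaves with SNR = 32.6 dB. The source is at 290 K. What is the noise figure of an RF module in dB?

NF (dB) = SNR_in(dB) − SNR_out(dB) when the source is at T₀
NF = 35.4 − 32.6 = 2.8 dB

2.8 dB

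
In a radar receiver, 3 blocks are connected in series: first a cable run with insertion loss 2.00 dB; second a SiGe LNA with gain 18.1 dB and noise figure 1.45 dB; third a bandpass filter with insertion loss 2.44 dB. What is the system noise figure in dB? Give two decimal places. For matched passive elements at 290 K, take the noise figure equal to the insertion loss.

Convert to linear (a loss of L dB is a gain of −L dB): F_i = 10^(NF_i/10), G_i = 10^(G_i,dB/10)
  Stage 1: F_1 = 10^(2.00/10) = 1.585, G_1 = 10^(−2.00/10) = 0.6310
  Stage 2: F_2 = 10^(1.45/10) = 1.396, G_2 = 10^(18.1/10) = 64.57
  Stage 3: F_3 = 10^(2.44/10) = 1.754, G_3 = 10^(−2.44/10) = 0.5702
Friis cascade:
  F = 1.585 + (1.396 − 1)/0.6310 + (1.754 − 1)/40.74 = 2.232
NF = 10 log₁₀(2.232) = 3.49 dB

3.49 dB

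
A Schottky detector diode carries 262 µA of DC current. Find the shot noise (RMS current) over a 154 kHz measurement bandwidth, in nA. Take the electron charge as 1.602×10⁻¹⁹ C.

I_n = √(2qI·B)
2qI·B = 2 × 1.602×10⁻¹⁹ × 2.62×10⁻⁴ × 1.54×10⁵ = 1.29×10⁻¹⁷ A²
I_n = √(1.29×10⁻¹⁷) = 3.60×10⁻⁹ A = 3.60 nA

3.60 nA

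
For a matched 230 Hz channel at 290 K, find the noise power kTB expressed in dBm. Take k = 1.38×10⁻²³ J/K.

P_n = kTB = 1.38×10⁻²³ × 290 × 2.30×10² = 9.20×10⁻¹⁹ W
In dBm: 10 log₁₀(9.20×10⁻¹⁹ / 10⁻³) = −150.4 dBm

−150.4 dBm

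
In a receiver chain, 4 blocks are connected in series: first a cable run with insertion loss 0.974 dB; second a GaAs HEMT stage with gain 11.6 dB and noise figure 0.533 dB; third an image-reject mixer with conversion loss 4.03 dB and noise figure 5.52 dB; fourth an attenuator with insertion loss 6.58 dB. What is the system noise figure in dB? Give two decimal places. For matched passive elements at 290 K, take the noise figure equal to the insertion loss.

Convert to linear (a loss of L dB is a gain of −L dB): F_i = 10^(NF_i/10), G_i = 10^(G_i,dB/10)
  Stage 1: F_1 = 10^(0.974/10) = 1.251, G_1 = 10^(−0.974/10) = 0.7991
  Stage 2: F_2 = 10^(0.533/10) = 1.131, G_2 = 10^(11.6/10) = 14.45
  Stage 3: F_3 = 10^(5.52/10) = 3.565, G_3 = 10^(−4.03/10) = 0.3954
  Stage 4: F_4 = 10^(6.58/10) = 4.550, G_4 = 10^(−6.58/10) = 0.2198
Friis cascade:
  F = 1.251 + (1.131 − 1)/0.7991 + (3.565 − 1)/11.55 + (4.550 − 1)/4.567 = 2.414
NF = 10 log₁₀(2.414) = 3.83 dB

3.83 dB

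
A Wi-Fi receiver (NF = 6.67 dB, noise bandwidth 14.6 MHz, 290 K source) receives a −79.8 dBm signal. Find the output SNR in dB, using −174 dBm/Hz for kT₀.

Noise floor: N = −174 + 10 log₁₀(B) + NF
10 log₁₀(1.46×10⁷) = 71.64 dB
N = −174 + 71.64 + 6.67 = −95.69 dBm
SNR = P_sig − N = −79.8 − (−95.69) = 15.89 dB → 15.9 dB

15.9 dB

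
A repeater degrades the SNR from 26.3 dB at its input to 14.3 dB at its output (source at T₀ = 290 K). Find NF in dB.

12.0 dB

NF (dB) = SNR_in(dB) − SNR_out(dB) when the source is at T₀
NF = 26.3 − 14.3 = 12.0 dB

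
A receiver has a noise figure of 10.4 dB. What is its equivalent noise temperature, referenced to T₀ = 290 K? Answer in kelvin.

F = 10^(10.4/10) = 10.9648
T_e = (F − 1)·T₀ = (10.9648 − 1) × 290 = 2890 K

2890 K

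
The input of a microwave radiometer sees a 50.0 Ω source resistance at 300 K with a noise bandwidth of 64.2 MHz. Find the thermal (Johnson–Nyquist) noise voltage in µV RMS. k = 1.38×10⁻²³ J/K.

V_n = √(4kTRB)
4kTRB = 4 × 1.38×10⁻²³ × 300 × 5.00×10¹ × 6.42×10⁷ = 5.32×10⁻¹¹ V²
V_n = √(5.32×10⁻¹¹) = 7.29×10⁻⁶ V = 7.29 µV

7.29 µV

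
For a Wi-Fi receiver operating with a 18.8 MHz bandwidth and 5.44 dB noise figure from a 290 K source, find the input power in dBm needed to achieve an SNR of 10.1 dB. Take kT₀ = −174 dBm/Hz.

−85.7 dBm

Sensitivity = −174 + 10 log₁₀(B) + NF + SNR_min
= −174 + 72.74 + 5.44 + 10.1
= −85.72 dBm → −85.7 dBm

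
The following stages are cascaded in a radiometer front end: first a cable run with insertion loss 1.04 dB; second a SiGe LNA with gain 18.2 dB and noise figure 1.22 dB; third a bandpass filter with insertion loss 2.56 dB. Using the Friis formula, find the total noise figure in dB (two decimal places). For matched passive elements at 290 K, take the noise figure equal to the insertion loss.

Convert to linear (a loss of L dB is a gain of −L dB): F_i = 10^(NF_i/10), G_i = 10^(G_i,dB/10)
  Stage 1: F_1 = 10^(1.04/10) = 1.271, G_1 = 10^(−1.04/10) = 0.7870
  Stage 2: F_2 = 10^(1.22/10) = 1.324, G_2 = 10^(18.2/10) = 66.07
  Stage 3: F_3 = 10^(2.56/10) = 1.803, G_3 = 10^(−2.56/10) = 0.5546
Friis cascade:
  F = 1.271 + (1.324 − 1)/0.7870 + (1.803 − 1)/52.00 = 1.698
NF = 10 log₁₀(1.698) = 2.30 dB

2.30 dB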